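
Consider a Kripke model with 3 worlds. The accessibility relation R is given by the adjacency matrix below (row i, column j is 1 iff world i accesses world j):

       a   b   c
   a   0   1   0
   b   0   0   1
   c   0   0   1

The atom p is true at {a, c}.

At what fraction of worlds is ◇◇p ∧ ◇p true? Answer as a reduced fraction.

a: ◇◇p is T, ◇p is F. ✗
b: ◇◇p is T, ◇p is T. ✓
c: ◇◇p is T, ◇p is T. ✓
That's 2 of 3 worlds, so 2/3.

2/3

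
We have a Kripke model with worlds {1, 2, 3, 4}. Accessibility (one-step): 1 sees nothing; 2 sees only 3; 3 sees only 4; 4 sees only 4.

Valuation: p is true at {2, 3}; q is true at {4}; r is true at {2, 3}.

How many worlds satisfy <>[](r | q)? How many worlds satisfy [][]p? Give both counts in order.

3 and 1

For <>[](r | q):
1: no successors, so <>[](r | q) fails. ✗
2: successors {3}; [](r | q) there: 3:T. ✓
3: successors {4}; [](r | q) there: 4:T. ✓
4: successors {4}; [](r | q) there: 4:T. ✓
— 3 worlds.
For [][]p:
1: no successors, so [][]p holds vacuously. ✓
2: successors {3}; []p there: 3:F. ✗
3: successors {4}; []p there: 4:F. ✗
4: successors {4}; []p there: 4:F. ✗
— 1 world.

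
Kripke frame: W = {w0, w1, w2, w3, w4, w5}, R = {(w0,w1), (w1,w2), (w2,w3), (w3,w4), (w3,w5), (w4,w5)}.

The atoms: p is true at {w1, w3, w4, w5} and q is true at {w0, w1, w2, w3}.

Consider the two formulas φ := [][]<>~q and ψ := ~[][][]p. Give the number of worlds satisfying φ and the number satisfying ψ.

For [][]<>~q:
w0: successors {w1}; []<>~q there: w1:F. ✗
w1: successors {w2}; []<>~q there: w2:T. ✓
w2: successors {w3}; []<>~q there: w3:F. ✗
w3: successors {w4, w5}; []<>~q there: w4:F, w5:T. ✗
w4: successors {w5}; []<>~q there: w5:T. ✓
w5: no successors, so [][]<>~q holds vacuously. ✓
— 3 worlds.
For ~[][][]p:
w0: [][][]p is T. ✗
w1: [][][]p is T. ✗
w2: [][][]p is T. ✗
w3: [][][]p is T. ✗
w4: [][][]p is T. ✗
w5: [][][]p is T. ✗
— 0 worlds.

3 and 0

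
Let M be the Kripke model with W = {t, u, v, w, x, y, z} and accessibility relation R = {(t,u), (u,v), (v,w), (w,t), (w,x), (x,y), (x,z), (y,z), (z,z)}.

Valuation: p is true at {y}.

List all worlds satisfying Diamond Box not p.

{t, u, v, w, x, y, z}

t: successors {u}; Box not p there: u:T. ✓
u: successors {v}; Box not p there: v:T. ✓
v: successors {w}; Box not p there: w:T. ✓
w: successors {t, x}; Box not p there: t:T, x:F. ✓
x: successors {y, z}; Box not p there: y:T, z:T. ✓
y: successors {z}; Box not p there: z:T. ✓
z: successors {z}; Box not p there: z:T. ✓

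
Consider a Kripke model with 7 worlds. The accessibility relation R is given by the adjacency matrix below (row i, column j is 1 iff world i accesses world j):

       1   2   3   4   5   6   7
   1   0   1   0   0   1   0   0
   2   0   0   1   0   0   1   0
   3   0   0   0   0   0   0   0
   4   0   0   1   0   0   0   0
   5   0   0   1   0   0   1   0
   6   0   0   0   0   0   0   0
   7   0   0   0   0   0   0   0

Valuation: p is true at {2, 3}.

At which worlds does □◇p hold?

1: successors {2, 5}; ◇p there: 2:T, 5:T. ✓
2: successors {3, 6}; ◇p there: 3:F, 6:F. ✗
3: no successors, so □◇p holds vacuously. ✓
4: successors {3}; ◇p there: 3:F. ✗
5: successors {3, 6}; ◇p there: 3:F, 6:F. ✗
6: no successors, so □◇p holds vacuously. ✓
7: no successors, so □◇p holds vacuously. ✓

{1, 3, 6, 7}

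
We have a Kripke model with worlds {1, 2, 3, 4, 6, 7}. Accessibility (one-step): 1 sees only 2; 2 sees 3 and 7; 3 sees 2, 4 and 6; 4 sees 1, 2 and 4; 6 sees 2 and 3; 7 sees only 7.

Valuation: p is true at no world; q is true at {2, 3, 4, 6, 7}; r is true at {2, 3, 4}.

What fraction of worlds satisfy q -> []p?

1: q is F, []p is F. ✓
2: q is T, []p is F. ✗
3: q is T, []p is F. ✗
4: q is T, []p is F. ✗
6: q is T, []p is F. ✗
7: q is T, []p is F. ✗
That's 1 of 6 worlds, so 1/6.

1/6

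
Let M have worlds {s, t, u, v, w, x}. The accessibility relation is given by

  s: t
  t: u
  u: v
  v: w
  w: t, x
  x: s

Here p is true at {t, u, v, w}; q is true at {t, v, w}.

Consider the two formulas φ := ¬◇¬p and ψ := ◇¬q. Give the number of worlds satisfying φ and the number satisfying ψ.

For ¬◇¬p:
s: ◇¬p is F. ✓
t: ◇¬p is F. ✓
u: ◇¬p is F. ✓
v: ◇¬p is F. ✓
w: ◇¬p is T. ✗
x: ◇¬p is T. ✗
— 4 worlds.
For ◇¬q:
s: successors {t}; ¬q there: t:F. ✗
t: successors {u}; ¬q there: u:T. ✓
u: successors {v}; ¬q there: v:F. ✗
v: successors {w}; ¬q there: w:F. ✗
w: successors {t, x}; ¬q there: t:F, x:T. ✓
x: successors {s}; ¬q there: s:T. ✓
— 3 worlds.

4 and 3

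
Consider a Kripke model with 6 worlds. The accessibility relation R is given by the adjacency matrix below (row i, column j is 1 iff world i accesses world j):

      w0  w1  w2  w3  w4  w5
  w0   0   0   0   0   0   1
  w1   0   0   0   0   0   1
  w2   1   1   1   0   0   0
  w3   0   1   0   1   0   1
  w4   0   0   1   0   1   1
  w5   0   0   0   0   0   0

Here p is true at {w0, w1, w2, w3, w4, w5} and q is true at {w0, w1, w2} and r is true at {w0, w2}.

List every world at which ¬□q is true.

w0: □q is F. ✓
w1: □q is F. ✓
w2: □q is T. ✗
w3: □q is F. ✓
w4: □q is F. ✓
w5: □q is T. ✗

{w0, w1, w3, w4}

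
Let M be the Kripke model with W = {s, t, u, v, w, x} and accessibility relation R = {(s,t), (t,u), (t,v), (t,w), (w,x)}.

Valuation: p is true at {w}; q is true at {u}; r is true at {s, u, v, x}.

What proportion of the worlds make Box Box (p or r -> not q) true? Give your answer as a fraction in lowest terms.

s: successors {t}; Box (p or r -> not q) there: t:F. ✗
t: successors {u, v, w}; Box (p or r -> not q) there: u:T, v:T, w:T. ✓
u: no successors, so Box Box (p or r -> not q) holds vacuously. ✓
v: no successors, so Box Box (p or r -> not q) holds vacuously. ✓
w: successors {x}; Box (p or r -> not q) there: x:T. ✓
x: no successors, so Box Box (p or r -> not q) holds vacuously. ✓
That's 5 of 6 worlds, so 5/6.

5/6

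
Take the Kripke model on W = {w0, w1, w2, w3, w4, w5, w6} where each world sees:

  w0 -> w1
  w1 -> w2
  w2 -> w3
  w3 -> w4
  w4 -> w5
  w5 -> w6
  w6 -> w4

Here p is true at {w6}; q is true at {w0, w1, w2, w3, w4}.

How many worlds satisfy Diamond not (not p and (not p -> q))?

2

w0: successors {w1}; not (not p and (not p -> q)) there: w1:F. ✗
w1: successors {w2}; not (not p and (not p -> q)) there: w2:F. ✗
w2: successors {w3}; not (not p and (not p -> q)) there: w3:F. ✗
w3: successors {w4}; not (not p and (not p -> q)) there: w4:F. ✗
w4: successors {w5}; not (not p and (not p -> q)) there: w5:T. ✓
w5: successors {w6}; not (not p and (not p -> q)) there: w6:T. ✓
w6: successors {w4}; not (not p and (not p -> q)) there: w4:F. ✗
Satisfying worlds: {w4, w5}.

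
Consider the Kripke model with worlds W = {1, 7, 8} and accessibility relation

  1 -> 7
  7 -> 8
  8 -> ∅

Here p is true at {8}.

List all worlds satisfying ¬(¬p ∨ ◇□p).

1: ¬p ∨ ◇□p is T. ✗
7: ¬p ∨ ◇□p is T. ✗
8: ¬p ∨ ◇□p is F. ✓

{8}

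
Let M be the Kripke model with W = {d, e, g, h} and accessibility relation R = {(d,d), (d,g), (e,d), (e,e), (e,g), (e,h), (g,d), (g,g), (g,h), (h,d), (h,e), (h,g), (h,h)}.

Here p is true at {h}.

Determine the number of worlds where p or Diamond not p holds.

4

d: p is F, Diamond not p is T. ✓
e: p is F, Diamond not p is T. ✓
g: p is F, Diamond not p is T. ✓
h: p is T, Diamond not p is T. ✓
Satisfying worlds: {d, e, g, h}.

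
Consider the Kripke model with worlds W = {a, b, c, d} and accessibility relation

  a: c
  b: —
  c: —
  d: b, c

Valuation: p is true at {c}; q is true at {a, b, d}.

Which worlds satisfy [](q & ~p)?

{b, c}

a: successors {c}; q & ~p there: c:F. ✗
b: no successors, so [](q & ~p) holds vacuously. ✓
c: no successors, so [](q & ~p) holds vacuously. ✓
d: successors {b, c}; q & ~p there: b:T, c:F. ✗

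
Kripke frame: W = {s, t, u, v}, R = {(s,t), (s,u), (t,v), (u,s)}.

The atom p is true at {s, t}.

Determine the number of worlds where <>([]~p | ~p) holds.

s: successors {t, u}; []~p | ~p there: t:T, u:T. ✓
t: successors {v}; []~p | ~p there: v:T. ✓
u: successors {s}; []~p | ~p there: s:F. ✗
v: no successors, so <>([]~p | ~p) fails. ✗
Satisfying worlds: {s, t}.

2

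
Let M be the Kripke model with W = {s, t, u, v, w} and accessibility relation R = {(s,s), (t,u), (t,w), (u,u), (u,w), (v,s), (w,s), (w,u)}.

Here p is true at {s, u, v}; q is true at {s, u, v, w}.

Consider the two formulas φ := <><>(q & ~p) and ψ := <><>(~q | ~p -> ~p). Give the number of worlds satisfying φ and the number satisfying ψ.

For <><>(q & ~p):
s: successors {s}; <>(q & ~p) there: s:F. ✗
t: successors {u, w}; <>(q & ~p) there: u:T, w:F. ✓
u: successors {u, w}; <>(q & ~p) there: u:T, w:F. ✓
v: successors {s}; <>(q & ~p) there: s:F. ✗
w: successors {s, u}; <>(q & ~p) there: s:F, u:T. ✓
— 3 worlds.
For <><>(~q | ~p -> ~p):
s: successors {s}; <>(~q | ~p -> ~p) there: s:T. ✓
t: successors {u, w}; <>(~q | ~p -> ~p) there: u:T, w:T. ✓
u: successors {u, w}; <>(~q | ~p -> ~p) there: u:T, w:T. ✓
v: successors {s}; <>(~q | ~p -> ~p) there: s:T. ✓
w: successors {s, u}; <>(~q | ~p -> ~p) there: s:T, u:T. ✓
— 5 worlds.

3 and 5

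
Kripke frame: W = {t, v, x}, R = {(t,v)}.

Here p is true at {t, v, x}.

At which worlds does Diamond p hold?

t: successors {v}; p there: v:T. ✓
v: no successors, so Diamond p fails. ✗
x: no successors, so Diamond p fails. ✗

{t}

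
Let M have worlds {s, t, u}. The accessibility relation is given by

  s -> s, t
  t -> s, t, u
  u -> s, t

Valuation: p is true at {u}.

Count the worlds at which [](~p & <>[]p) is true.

s: successors {s, t}; ~p & <>[]p there: s:F, t:F. ✗
t: successors {s, t, u}; ~p & <>[]p there: s:F, t:F, u:F. ✗
u: successors {s, t}; ~p & <>[]p there: s:F, t:F. ✗
Satisfying worlds: ∅.

0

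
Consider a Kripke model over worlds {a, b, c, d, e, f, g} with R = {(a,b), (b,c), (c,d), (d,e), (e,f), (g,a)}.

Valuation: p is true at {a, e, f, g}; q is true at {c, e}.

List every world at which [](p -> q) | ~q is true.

a: [](p -> q) is T, ~q is T. ✓
b: [](p -> q) is T, ~q is T. ✓
c: [](p -> q) is T, ~q is F. ✓
d: [](p -> q) is T, ~q is T. ✓
e: [](p -> q) is F, ~q is F. ✗
f: [](p -> q) is T, ~q is T. ✓
g: [](p -> q) is F, ~q is T. ✓

{a, b, c, d, f, g}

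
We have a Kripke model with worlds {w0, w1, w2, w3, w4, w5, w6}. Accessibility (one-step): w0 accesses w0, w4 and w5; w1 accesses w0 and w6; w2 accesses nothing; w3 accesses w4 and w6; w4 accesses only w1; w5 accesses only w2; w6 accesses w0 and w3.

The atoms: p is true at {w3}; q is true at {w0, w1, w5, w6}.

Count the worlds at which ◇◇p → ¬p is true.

6

w0: ◇◇p is F, ¬p is T. ✓
w1: ◇◇p is T, ¬p is T. ✓
w2: ◇◇p is F, ¬p is T. ✓
w3: ◇◇p is T, ¬p is F. ✗
w4: ◇◇p is F, ¬p is T. ✓
w5: ◇◇p is F, ¬p is T. ✓
w6: ◇◇p is F, ¬p is T. ✓
Satisfying worlds: {w0, w1, w2, w4, w5, w6}.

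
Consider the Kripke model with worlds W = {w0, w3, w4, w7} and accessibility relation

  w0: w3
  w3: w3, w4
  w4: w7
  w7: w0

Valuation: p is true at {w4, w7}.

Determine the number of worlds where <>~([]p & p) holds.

4

w0: successors {w3}; ~([]p & p) there: w3:T. ✓
w3: successors {w3, w4}; ~([]p & p) there: w3:T, w4:F. ✓
w4: successors {w7}; ~([]p & p) there: w7:T. ✓
w7: successors {w0}; ~([]p & p) there: w0:T. ✓
Satisfying worlds: {w0, w3, w4, w7}.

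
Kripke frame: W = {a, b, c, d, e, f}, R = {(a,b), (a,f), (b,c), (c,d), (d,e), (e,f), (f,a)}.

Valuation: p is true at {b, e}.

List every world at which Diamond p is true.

{a, d}

a: successors {b, f}; p there: b:T, f:F. ✓
b: successors {c}; p there: c:F. ✗
c: successors {d}; p there: d:F. ✗
d: successors {e}; p there: e:T. ✓
e: successors {f}; p there: f:F. ✗
f: successors {a}; p there: a:F. ✗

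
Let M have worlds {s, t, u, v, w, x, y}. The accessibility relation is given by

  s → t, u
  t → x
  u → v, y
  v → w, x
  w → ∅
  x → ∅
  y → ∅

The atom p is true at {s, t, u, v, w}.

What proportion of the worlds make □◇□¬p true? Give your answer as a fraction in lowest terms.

s: successors {t, u}; ◇□¬p there: t:T, u:T. ✓
t: successors {x}; ◇□¬p there: x:F. ✗
u: successors {v, y}; ◇□¬p there: v:T, y:F. ✗
v: successors {w, x}; ◇□¬p there: w:F, x:F. ✗
w: no successors, so □◇□¬p holds vacuously. ✓
x: no successors, so □◇□¬p holds vacuously. ✓
y: no successors, so □◇□¬p holds vacuously. ✓
That's 4 of 7 worlds, so 4/7.

4/7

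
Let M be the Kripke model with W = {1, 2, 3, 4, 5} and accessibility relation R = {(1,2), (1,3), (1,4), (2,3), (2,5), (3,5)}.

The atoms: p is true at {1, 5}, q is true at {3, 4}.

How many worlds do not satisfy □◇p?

3

1: successors {2, 3, 4}; ◇p there: 2:T, 3:T, 4:F. ✗
2: successors {3, 5}; ◇p there: 3:T, 5:F. ✗
3: successors {5}; ◇p there: 5:F. ✗
4: no successors, so □◇p holds vacuously. ✓
5: no successors, so □◇p holds vacuously. ✓
Satisfying worlds: {4, 5}.
So □◇p fails at the other 3 worlds.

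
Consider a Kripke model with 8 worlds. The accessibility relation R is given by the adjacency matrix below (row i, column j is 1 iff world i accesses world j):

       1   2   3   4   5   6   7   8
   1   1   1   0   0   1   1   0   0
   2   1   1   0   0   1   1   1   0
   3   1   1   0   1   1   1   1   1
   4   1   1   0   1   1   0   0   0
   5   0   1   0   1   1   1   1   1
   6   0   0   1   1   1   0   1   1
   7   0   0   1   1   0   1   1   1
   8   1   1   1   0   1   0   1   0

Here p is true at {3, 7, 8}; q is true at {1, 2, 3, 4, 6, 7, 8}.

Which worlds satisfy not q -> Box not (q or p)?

{1, 2, 3, 4, 6, 7, 8}

1: not q is F, Box not (q or p) is F. ✓
2: not q is F, Box not (q or p) is F. ✓
3: not q is F, Box not (q or p) is F. ✓
4: not q is F, Box not (q or p) is F. ✓
5: not q is T, Box not (q or p) is F. ✗
6: not q is F, Box not (q or p) is F. ✓
7: not q is F, Box not (q or p) is F. ✓
8: not q is F, Box not (q or p) is F. ✓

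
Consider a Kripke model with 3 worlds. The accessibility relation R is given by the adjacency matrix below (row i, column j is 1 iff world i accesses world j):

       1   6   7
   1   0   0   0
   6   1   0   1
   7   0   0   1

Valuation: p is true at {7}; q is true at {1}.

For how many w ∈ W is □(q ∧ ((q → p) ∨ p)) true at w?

1: no successors, so □(q ∧ ((q → p) ∨ p)) holds vacuously. ✓
6: successors {1, 7}; q ∧ ((q → p) ∨ p) there: 1:F, 7:F. ✗
7: successors {7}; q ∧ ((q → p) ∨ p) there: 7:F. ✗
Satisfying worlds: {1}.

1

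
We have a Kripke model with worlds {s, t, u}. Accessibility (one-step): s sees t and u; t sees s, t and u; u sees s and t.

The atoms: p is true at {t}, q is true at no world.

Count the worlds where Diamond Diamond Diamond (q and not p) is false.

3

s: successors {t, u}; Diamond Diamond (q and not p) there: t:F, u:F. ✗
t: successors {s, t, u}; Diamond Diamond (q and not p) there: s:F, t:F, u:F. ✗
u: successors {s, t}; Diamond Diamond (q and not p) there: s:F, t:F. ✗
Satisfying worlds: ∅.
So Diamond Diamond Diamond (q and not p) fails at the other 3 worlds.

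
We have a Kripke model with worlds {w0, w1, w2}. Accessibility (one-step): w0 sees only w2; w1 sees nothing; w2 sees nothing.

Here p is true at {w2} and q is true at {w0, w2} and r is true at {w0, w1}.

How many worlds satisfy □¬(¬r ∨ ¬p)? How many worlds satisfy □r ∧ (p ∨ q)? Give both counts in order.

For □¬(¬r ∨ ¬p):
w0: successors {w2}; ¬(¬r ∨ ¬p) there: w2:F. ✗
w1: no successors, so □¬(¬r ∨ ¬p) holds vacuously. ✓
w2: no successors, so □¬(¬r ∨ ¬p) holds vacuously. ✓
— 2 worlds.
For □r ∧ (p ∨ q):
w0: □r is F, p ∨ q is T. ✗
w1: □r is T, p ∨ q is F. ✗
w2: □r is T, p ∨ q is T. ✓
— 1 world.

2 and 1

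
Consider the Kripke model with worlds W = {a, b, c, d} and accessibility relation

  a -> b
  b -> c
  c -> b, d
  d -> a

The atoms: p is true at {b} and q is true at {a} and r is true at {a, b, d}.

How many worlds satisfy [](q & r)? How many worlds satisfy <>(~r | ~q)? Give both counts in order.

1 and 3

For [](q & r):
a: successors {b}; q & r there: b:F. ✗
b: successors {c}; q & r there: c:F. ✗
c: successors {b, d}; q & r there: b:F, d:F. ✗
d: successors {a}; q & r there: a:T. ✓
— 1 world.
For <>(~r | ~q):
a: successors {b}; ~r | ~q there: b:T. ✓
b: successors {c}; ~r | ~q there: c:T. ✓
c: successors {b, d}; ~r | ~q there: b:T, d:T. ✓
d: successors {a}; ~r | ~q there: a:F. ✗
— 3 worlds.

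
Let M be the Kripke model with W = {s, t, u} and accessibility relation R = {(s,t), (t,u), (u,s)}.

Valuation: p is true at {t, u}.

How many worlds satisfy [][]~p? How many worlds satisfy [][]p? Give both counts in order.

For [][]~p:
s: successors {t}; []~p there: t:F. ✗
t: successors {u}; []~p there: u:T. ✓
u: successors {s}; []~p there: s:F. ✗
— 1 world.
For [][]p:
s: successors {t}; []p there: t:T. ✓
t: successors {u}; []p there: u:F. ✗
u: successors {s}; []p there: s:T. ✓
— 2 worlds.

1 and 2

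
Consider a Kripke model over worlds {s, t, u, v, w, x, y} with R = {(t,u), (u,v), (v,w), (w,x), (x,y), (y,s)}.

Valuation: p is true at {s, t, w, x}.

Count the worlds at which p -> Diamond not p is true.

s: p is T, Diamond not p is F. ✗
t: p is T, Diamond not p is T. ✓
u: p is F, Diamond not p is T. ✓
v: p is F, Diamond not p is F. ✓
w: p is T, Diamond not p is F. ✗
x: p is T, Diamond not p is T. ✓
y: p is F, Diamond not p is F. ✓
Satisfying worlds: {t, u, v, x, y}.

5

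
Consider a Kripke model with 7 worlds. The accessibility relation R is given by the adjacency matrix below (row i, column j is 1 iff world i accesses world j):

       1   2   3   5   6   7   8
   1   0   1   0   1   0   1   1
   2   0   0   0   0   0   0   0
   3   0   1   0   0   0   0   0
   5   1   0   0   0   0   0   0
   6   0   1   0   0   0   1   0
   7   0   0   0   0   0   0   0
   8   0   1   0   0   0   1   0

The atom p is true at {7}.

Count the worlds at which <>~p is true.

1: successors {2, 5, 7, 8}; ~p there: 2:T, 5:T, 7:F, 8:T. ✓
2: no successors, so <>~p fails. ✗
3: successors {2}; ~p there: 2:T. ✓
5: successors {1}; ~p there: 1:T. ✓
6: successors {2, 7}; ~p there: 2:T, 7:F. ✓
7: no successors, so <>~p fails. ✗
8: successors {2, 7}; ~p there: 2:T, 7:F. ✓
Satisfying worlds: {1, 3, 5, 6, 8}.

5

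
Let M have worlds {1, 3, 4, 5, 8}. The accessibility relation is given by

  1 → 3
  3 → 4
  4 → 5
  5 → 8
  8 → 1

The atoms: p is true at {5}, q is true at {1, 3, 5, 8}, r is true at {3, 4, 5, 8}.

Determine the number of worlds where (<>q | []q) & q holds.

1: <>q | []q is T, q is T. ✓
3: <>q | []q is F, q is T. ✗
4: <>q | []q is T, q is F. ✗
5: <>q | []q is T, q is T. ✓
8: <>q | []q is T, q is T. ✓
Satisfying worlds: {1, 5, 8}.

3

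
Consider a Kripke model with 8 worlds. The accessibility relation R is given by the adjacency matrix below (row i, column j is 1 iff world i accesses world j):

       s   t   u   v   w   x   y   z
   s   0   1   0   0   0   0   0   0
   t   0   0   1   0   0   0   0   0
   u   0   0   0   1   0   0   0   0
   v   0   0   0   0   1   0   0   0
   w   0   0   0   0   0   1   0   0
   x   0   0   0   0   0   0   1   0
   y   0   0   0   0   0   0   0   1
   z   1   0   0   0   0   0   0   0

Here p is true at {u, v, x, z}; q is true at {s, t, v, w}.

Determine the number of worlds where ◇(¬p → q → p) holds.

s: successors {t}; ¬p → q → p there: t:F. ✗
t: successors {u}; ¬p → q → p there: u:T. ✓
u: successors {v}; ¬p → q → p there: v:T. ✓
v: successors {w}; ¬p → q → p there: w:F. ✗
w: successors {x}; ¬p → q → p there: x:T. ✓
x: successors {y}; ¬p → q → p there: y:T. ✓
y: successors {z}; ¬p → q → p there: z:T. ✓
z: successors {s}; ¬p → q → p there: s:F. ✗
Satisfying worlds: {t, u, w, x, y}.

5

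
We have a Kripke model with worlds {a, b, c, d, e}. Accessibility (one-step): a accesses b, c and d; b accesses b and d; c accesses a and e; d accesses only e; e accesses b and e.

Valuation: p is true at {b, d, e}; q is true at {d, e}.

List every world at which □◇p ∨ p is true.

a: □◇p is T, p is F. ✓
b: □◇p is T, p is T. ✓
c: □◇p is T, p is F. ✓
d: □◇p is T, p is T. ✓
e: □◇p is T, p is T. ✓

{a, b, c, d, e}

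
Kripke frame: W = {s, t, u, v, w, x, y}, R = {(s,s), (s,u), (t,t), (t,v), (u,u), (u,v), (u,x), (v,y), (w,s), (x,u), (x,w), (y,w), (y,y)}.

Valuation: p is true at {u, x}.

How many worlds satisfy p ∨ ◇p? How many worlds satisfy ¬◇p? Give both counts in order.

For p ∨ ◇p:
s: p is F, ◇p is T. ✓
t: p is F, ◇p is F. ✗
u: p is T, ◇p is T. ✓
v: p is F, ◇p is F. ✗
w: p is F, ◇p is F. ✗
x: p is T, ◇p is T. ✓
y: p is F, ◇p is F. ✗
— 3 worlds.
For ¬◇p:
s: ◇p is T. ✗
t: ◇p is F. ✓
u: ◇p is T. ✗
v: ◇p is F. ✓
w: ◇p is F. ✓
x: ◇p is T. ✗
y: ◇p is F. ✓
— 4 worlds.

3 and 4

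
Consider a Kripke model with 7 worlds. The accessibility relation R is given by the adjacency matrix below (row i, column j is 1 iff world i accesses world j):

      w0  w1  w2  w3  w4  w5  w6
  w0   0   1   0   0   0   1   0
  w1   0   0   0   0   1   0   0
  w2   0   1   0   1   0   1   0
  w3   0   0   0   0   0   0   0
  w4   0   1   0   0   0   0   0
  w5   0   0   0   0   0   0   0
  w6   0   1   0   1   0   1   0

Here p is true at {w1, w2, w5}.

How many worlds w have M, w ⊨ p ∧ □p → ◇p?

6

w0: p ∧ □p is F, ◇p is T. ✓
w1: p ∧ □p is F, ◇p is F. ✓
w2: p ∧ □p is F, ◇p is T. ✓
w3: p ∧ □p is F, ◇p is F. ✓
w4: p ∧ □p is F, ◇p is T. ✓
w5: p ∧ □p is T, ◇p is F. ✗
w6: p ∧ □p is F, ◇p is T. ✓
Satisfying worlds: {w0, w1, w2, w3, w4, w6}.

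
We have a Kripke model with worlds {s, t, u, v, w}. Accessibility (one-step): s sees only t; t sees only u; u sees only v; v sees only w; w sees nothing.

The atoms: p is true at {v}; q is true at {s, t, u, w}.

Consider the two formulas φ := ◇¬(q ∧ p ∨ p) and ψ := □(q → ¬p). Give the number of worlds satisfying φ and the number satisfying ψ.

For ◇¬(q ∧ p ∨ p):
s: successors {t}; ¬(q ∧ p ∨ p) there: t:T. ✓
t: successors {u}; ¬(q ∧ p ∨ p) there: u:T. ✓
u: successors {v}; ¬(q ∧ p ∨ p) there: v:F. ✗
v: successors {w}; ¬(q ∧ p ∨ p) there: w:T. ✓
w: no successors, so ◇¬(q ∧ p ∨ p) fails. ✗
— 3 worlds.
For □(q → ¬p):
s: successors {t}; q → ¬p there: t:T. ✓
t: successors {u}; q → ¬p there: u:T. ✓
u: successors {v}; q → ¬p there: v:T. ✓
v: successors {w}; q → ¬p there: w:T. ✓
w: no successors, so □(q → ¬p) holds vacuously. ✓
— 5 worlds.

3 and 5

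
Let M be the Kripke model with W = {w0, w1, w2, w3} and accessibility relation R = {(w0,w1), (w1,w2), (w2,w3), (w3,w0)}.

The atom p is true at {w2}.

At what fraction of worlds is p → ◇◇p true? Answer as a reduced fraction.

3/4

w0: p is F, ◇◇p is T. ✓
w1: p is F, ◇◇p is F. ✓
w2: p is T, ◇◇p is F. ✗
w3: p is F, ◇◇p is F. ✓
That's 3 of 4 worlds, so 3/4.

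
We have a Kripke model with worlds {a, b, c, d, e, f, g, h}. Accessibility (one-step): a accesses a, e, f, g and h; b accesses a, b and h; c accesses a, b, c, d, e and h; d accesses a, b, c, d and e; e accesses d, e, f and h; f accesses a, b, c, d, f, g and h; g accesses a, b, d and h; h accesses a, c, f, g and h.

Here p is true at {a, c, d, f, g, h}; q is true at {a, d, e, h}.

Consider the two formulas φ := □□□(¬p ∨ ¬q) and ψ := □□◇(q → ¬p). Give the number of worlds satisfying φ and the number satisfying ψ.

For □□□(¬p ∨ ¬q):
a: successors {a, e, f, g, h}; □□(¬p ∨ ¬q) there: a:F, e:F, f:F, g:F, h:F. ✗
b: successors {a, b, h}; □□(¬p ∨ ¬q) there: a:F, b:F, h:F. ✗
c: successors {a, b, c, d, e, h}; □□(¬p ∨ ¬q) there: a:F, b:F, c:F, d:F, e:F, h:F. ✗
d: successors {a, b, c, d, e}; □□(¬p ∨ ¬q) there: a:F, b:F, c:F, d:F, e:F. ✗
e: successors {d, e, f, h}; □□(¬p ∨ ¬q) there: d:F, e:F, f:F, h:F. ✗
f: successors {a, b, c, d, f, g, h}; □□(¬p ∨ ¬q) there: a:F, b:F, c:F, d:F, f:F, g:F, h:F. ✗
g: successors {a, b, d, h}; □□(¬p ∨ ¬q) there: a:F, b:F, d:F, h:F. ✗
h: successors {a, c, f, g, h}; □□(¬p ∨ ¬q) there: a:F, c:F, f:F, g:F, h:F. ✗
— 0 worlds.
For □□◇(q → ¬p):
a: successors {a, e, f, g, h}; □◇(q → ¬p) there: a:T, e:T, f:T, g:T, h:T. ✓
b: successors {a, b, h}; □◇(q → ¬p) there: a:T, b:T, h:T. ✓
c: successors {a, b, c, d, e, h}; □◇(q → ¬p) there: a:T, b:T, c:T, d:T, e:T, h:T. ✓
d: successors {a, b, c, d, e}; □◇(q → ¬p) there: a:T, b:T, c:T, d:T, e:T. ✓
e: successors {d, e, f, h}; □◇(q → ¬p) there: d:T, e:T, f:T, h:T. ✓
f: successors {a, b, c, d, f, g, h}; □◇(q → ¬p) there: a:T, b:T, c:T, d:T, f:T, g:T, h:T. ✓
g: successors {a, b, d, h}; □◇(q → ¬p) there: a:T, b:T, d:T, h:T. ✓
h: successors {a, c, f, g, h}; □◇(q → ¬p) there: a:T, c:T, f:T, g:T, h:T. ✓
— 8 worlds.

0 and 8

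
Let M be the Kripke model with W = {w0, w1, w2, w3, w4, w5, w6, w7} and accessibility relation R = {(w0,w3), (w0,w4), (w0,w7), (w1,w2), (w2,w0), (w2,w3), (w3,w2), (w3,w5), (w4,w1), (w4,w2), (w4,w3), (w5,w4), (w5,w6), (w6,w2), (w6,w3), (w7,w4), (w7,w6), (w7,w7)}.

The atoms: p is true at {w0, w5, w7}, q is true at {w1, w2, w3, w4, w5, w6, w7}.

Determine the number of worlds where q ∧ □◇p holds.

3

w0: q is F, □◇p is F. ✗
w1: q is T, □◇p is T. ✓
w2: q is T, □◇p is T. ✓
w3: q is T, □◇p is F. ✗
w4: q is T, □◇p is F. ✗
w5: q is T, □◇p is F. ✗
w6: q is T, □◇p is T. ✓
w7: q is T, □◇p is F. ✗
Satisfying worlds: {w1, w2, w6}.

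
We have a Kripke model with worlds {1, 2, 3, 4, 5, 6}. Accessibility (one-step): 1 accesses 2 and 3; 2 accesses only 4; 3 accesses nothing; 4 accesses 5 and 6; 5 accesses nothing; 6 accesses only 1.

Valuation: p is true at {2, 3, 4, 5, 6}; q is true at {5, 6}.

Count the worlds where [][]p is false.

1

1: successors {2, 3}; []p there: 2:T, 3:T. ✓
2: successors {4}; []p there: 4:T. ✓
3: no successors, so [][]p holds vacuously. ✓
4: successors {5, 6}; []p there: 5:T, 6:F. ✗
5: no successors, so [][]p holds vacuously. ✓
6: successors {1}; []p there: 1:T. ✓
Satisfying worlds: {1, 2, 3, 5, 6}.
So [][]p fails at the other 1 world.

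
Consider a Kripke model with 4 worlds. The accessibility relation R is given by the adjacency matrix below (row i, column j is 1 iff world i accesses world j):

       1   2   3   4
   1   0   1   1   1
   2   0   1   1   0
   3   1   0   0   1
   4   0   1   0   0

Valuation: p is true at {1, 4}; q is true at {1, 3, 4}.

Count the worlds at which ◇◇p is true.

3

1: successors {2, 3, 4}; ◇p there: 2:F, 3:T, 4:F. ✓
2: successors {2, 3}; ◇p there: 2:F, 3:T. ✓
3: successors {1, 4}; ◇p there: 1:T, 4:F. ✓
4: successors {2}; ◇p there: 2:F. ✗
Satisfying worlds: {1, 2, 3}.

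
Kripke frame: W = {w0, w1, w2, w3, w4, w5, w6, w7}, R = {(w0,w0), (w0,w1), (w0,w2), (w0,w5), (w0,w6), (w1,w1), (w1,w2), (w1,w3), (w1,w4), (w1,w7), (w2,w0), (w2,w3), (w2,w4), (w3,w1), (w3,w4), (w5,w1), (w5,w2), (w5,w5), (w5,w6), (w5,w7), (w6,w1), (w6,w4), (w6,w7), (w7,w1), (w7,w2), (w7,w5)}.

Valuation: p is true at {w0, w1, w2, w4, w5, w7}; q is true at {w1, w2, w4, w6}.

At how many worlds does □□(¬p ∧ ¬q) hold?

w0: successors {w0, w1, w2, w5, w6}; □(¬p ∧ ¬q) there: w0:F, w1:F, w2:F, w5:F, w6:F. ✗
w1: successors {w1, w2, w3, w4, w7}; □(¬p ∧ ¬q) there: w1:F, w2:F, w3:F, w4:T, w7:F. ✗
w2: successors {w0, w3, w4}; □(¬p ∧ ¬q) there: w0:F, w3:F, w4:T. ✗
w3: successors {w1, w4}; □(¬p ∧ ¬q) there: w1:F, w4:T. ✗
w4: no successors, so □□(¬p ∧ ¬q) holds vacuously. ✓
w5: successors {w1, w2, w5, w6, w7}; □(¬p ∧ ¬q) there: w1:F, w2:F, w5:F, w6:F, w7:F. ✗
w6: successors {w1, w4, w7}; □(¬p ∧ ¬q) there: w1:F, w4:T, w7:F. ✗
w7: successors {w1, w2, w5}; □(¬p ∧ ¬q) there: w1:F, w2:F, w5:F. ✗
Satisfying worlds: {w4}.

1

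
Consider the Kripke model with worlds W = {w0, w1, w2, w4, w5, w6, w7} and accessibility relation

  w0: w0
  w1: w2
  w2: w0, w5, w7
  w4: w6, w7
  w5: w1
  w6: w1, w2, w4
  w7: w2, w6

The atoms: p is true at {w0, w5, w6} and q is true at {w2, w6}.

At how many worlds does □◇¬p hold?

w0: successors {w0}; ◇¬p there: w0:F. ✗
w1: successors {w2}; ◇¬p there: w2:T. ✓
w2: successors {w0, w5, w7}; ◇¬p there: w0:F, w5:T, w7:T. ✗
w4: successors {w6, w7}; ◇¬p there: w6:T, w7:T. ✓
w5: successors {w1}; ◇¬p there: w1:T. ✓
w6: successors {w1, w2, w4}; ◇¬p there: w1:T, w2:T, w4:T. ✓
w7: successors {w2, w6}; ◇¬p there: w2:T, w6:T. ✓
Satisfying worlds: {w1, w4, w5, w6, w7}.

5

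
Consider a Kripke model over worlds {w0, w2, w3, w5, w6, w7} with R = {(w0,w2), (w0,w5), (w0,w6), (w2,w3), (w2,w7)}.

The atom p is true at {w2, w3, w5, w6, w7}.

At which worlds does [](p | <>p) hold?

{w0, w2, w3, w5, w6, w7}

w0: successors {w2, w5, w6}; p | <>p there: w2:T, w5:T, w6:T. ✓
w2: successors {w3, w7}; p | <>p there: w3:T, w7:T. ✓
w3: no successors, so [](p | <>p) holds vacuously. ✓
w5: no successors, so [](p | <>p) holds vacuously. ✓
w6: no successors, so [](p | <>p) holds vacuously. ✓
w7: no successors, so [](p | <>p) holds vacuously. ✓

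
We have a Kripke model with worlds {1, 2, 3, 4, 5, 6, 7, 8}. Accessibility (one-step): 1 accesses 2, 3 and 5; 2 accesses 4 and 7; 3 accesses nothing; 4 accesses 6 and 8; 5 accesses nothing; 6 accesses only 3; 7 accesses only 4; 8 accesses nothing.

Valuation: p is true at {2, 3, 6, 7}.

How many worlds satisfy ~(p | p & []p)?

1: p | p & []p is F. ✓
2: p | p & []p is T. ✗
3: p | p & []p is T. ✗
4: p | p & []p is F. ✓
5: p | p & []p is F. ✓
6: p | p & []p is T. ✗
7: p | p & []p is T. ✗
8: p | p & []p is F. ✓
Satisfying worlds: {1, 4, 5, 8}.

4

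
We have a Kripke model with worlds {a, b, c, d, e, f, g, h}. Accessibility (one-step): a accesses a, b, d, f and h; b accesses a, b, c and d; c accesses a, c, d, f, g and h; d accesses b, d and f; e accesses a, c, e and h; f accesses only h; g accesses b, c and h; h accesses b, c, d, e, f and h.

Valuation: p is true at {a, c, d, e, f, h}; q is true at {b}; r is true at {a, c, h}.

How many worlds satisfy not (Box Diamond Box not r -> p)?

a: Box Diamond Box not r -> p is T. ✗
b: Box Diamond Box not r -> p is F. ✓
c: Box Diamond Box not r -> p is T. ✗
d: Box Diamond Box not r -> p is T. ✗
e: Box Diamond Box not r -> p is T. ✗
f: Box Diamond Box not r -> p is T. ✗
g: Box Diamond Box not r -> p is F. ✓
h: Box Diamond Box not r -> p is T. ✗
Satisfying worlds: {b, g}.

2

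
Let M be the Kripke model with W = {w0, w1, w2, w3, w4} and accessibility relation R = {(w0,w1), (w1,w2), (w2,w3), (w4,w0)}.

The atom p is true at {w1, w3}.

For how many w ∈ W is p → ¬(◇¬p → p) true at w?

3

w0: p is F, ¬(◇¬p → p) is F. ✓
w1: p is T, ¬(◇¬p → p) is F. ✗
w2: p is F, ¬(◇¬p → p) is F. ✓
w3: p is T, ¬(◇¬p → p) is F. ✗
w4: p is F, ¬(◇¬p → p) is T. ✓
Satisfying worlds: {w0, w2, w4}.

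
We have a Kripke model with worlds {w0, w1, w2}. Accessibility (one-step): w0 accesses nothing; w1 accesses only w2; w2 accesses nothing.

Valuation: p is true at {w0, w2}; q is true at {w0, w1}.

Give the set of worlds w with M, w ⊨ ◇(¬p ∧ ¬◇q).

w0: no successors, so ◇(¬p ∧ ¬◇q) fails. ✗
w1: successors {w2}; ¬p ∧ ¬◇q there: w2:F. ✗
w2: no successors, so ◇(¬p ∧ ¬◇q) fails. ✗

∅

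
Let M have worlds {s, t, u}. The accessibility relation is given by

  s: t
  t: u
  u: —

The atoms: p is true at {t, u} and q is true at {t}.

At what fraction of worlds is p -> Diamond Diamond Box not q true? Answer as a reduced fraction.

1/3

s: p is F, Diamond Diamond Box not q is T. ✓
t: p is T, Diamond Diamond Box not q is F. ✗
u: p is T, Diamond Diamond Box not q is F. ✗
That's 1 of 3 worlds, so 1/3.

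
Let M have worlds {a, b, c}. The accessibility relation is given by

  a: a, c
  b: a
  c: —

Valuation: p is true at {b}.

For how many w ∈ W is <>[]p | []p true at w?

2

a: <>[]p is T, []p is F. ✓
b: <>[]p is F, []p is F. ✗
c: <>[]p is F, []p is T. ✓
Satisfying worlds: {a, c}.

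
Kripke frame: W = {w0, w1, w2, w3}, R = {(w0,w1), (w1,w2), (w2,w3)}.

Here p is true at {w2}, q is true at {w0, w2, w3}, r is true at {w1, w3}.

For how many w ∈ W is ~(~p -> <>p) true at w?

2

w0: ~p -> <>p is F. ✓
w1: ~p -> <>p is T. ✗
w2: ~p -> <>p is T. ✗
w3: ~p -> <>p is F. ✓
Satisfying worlds: {w0, w3}.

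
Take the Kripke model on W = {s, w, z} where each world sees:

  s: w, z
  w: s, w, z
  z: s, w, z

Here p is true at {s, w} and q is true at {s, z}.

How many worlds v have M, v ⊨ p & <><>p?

s: p is T, <><>p is T. ✓
w: p is T, <><>p is T. ✓
z: p is F, <><>p is T. ✗
Satisfying worlds: {s, w}.

2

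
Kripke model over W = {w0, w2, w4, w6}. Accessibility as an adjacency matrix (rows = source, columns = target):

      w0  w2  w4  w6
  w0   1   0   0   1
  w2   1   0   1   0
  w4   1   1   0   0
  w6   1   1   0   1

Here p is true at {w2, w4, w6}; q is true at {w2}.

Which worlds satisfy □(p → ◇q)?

w0: successors {w0, w6}; p → ◇q there: w0:T, w6:T. ✓
w2: successors {w0, w4}; p → ◇q there: w0:T, w4:T. ✓
w4: successors {w0, w2}; p → ◇q there: w0:T, w2:F. ✗
w6: successors {w0, w2, w6}; p → ◇q there: w0:T, w2:F, w6:T. ✗

{w0, w2}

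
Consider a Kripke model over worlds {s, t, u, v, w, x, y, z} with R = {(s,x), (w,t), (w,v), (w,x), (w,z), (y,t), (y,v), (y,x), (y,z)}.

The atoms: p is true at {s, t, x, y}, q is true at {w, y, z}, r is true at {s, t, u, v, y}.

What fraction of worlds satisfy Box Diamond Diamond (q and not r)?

5/8

s: successors {x}; Diamond Diamond (q and not r) there: x:F. ✗
t: no successors, so Box Diamond Diamond (q and not r) holds vacuously. ✓
u: no successors, so Box Diamond Diamond (q and not r) holds vacuously. ✓
v: no successors, so Box Diamond Diamond (q and not r) holds vacuously. ✓
w: successors {t, v, x, z}; Diamond Diamond (q and not r) there: t:F, v:F, x:F, z:F. ✗
x: no successors, so Box Diamond Diamond (q and not r) holds vacuously. ✓
y: successors {t, v, x, z}; Diamond Diamond (q and not r) there: t:F, v:F, x:F, z:F. ✗
z: no successors, so Box Diamond Diamond (q and not r) holds vacuously. ✓
That's 5 of 8 worlds, so 5/8.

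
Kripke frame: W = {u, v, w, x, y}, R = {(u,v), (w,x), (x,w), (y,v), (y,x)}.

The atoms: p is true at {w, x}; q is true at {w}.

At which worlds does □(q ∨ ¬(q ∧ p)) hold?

{u, v, w, x, y}

u: successors {v}; q ∨ ¬(q ∧ p) there: v:T. ✓
v: no successors, so □(q ∨ ¬(q ∧ p)) holds vacuously. ✓
w: successors {x}; q ∨ ¬(q ∧ p) there: x:T. ✓
x: successors {w}; q ∨ ¬(q ∧ p) there: w:T. ✓
y: successors {v, x}; q ∨ ¬(q ∧ p) there: v:T, x:T. ✓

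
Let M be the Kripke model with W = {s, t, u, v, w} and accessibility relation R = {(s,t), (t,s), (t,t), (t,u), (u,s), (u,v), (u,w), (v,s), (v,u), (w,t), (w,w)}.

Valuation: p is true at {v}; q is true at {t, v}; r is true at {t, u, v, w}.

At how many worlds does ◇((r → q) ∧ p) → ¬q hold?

s: ◇((r → q) ∧ p) is F, ¬q is T. ✓
t: ◇((r → q) ∧ p) is F, ¬q is F. ✓
u: ◇((r → q) ∧ p) is T, ¬q is T. ✓
v: ◇((r → q) ∧ p) is F, ¬q is F. ✓
w: ◇((r → q) ∧ p) is F, ¬q is T. ✓
Satisfying worlds: {s, t, u, v, w}.

5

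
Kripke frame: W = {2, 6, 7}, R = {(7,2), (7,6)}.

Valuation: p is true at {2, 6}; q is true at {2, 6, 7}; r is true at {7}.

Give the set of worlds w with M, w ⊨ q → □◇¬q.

{2, 6}

2: q is T, □◇¬q is T. ✓
6: q is T, □◇¬q is T. ✓
7: q is T, □◇¬q is F. ✗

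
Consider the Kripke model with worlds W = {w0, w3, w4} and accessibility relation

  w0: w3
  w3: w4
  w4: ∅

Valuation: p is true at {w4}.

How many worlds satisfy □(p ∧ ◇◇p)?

1

w0: successors {w3}; p ∧ ◇◇p there: w3:F. ✗
w3: successors {w4}; p ∧ ◇◇p there: w4:F. ✗
w4: no successors, so □(p ∧ ◇◇p) holds vacuously. ✓
Satisfying worlds: {w4}.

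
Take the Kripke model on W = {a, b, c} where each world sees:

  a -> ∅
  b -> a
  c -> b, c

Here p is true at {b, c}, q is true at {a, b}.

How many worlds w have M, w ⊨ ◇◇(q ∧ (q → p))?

1

a: no successors, so ◇◇(q ∧ (q → p)) fails. ✗
b: successors {a}; ◇(q ∧ (q → p)) there: a:F. ✗
c: successors {b, c}; ◇(q ∧ (q → p)) there: b:F, c:T. ✓
Satisfying worlds: {c}.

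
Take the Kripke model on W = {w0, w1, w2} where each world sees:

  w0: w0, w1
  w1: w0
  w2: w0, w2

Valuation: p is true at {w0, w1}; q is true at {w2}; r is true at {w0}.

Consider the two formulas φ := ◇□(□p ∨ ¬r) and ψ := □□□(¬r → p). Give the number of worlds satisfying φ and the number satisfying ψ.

3 and 2

For ◇□(□p ∨ ¬r):
w0: successors {w0, w1}; □(□p ∨ ¬r) there: w0:T, w1:T. ✓
w1: successors {w0}; □(□p ∨ ¬r) there: w0:T. ✓
w2: successors {w0, w2}; □(□p ∨ ¬r) there: w0:T, w2:T. ✓
— 3 worlds.
For □□□(¬r → p):
w0: successors {w0, w1}; □□(¬r → p) there: w0:T, w1:T. ✓
w1: successors {w0}; □□(¬r → p) there: w0:T. ✓
w2: successors {w0, w2}; □□(¬r → p) there: w0:T, w2:F. ✗
— 2 worlds.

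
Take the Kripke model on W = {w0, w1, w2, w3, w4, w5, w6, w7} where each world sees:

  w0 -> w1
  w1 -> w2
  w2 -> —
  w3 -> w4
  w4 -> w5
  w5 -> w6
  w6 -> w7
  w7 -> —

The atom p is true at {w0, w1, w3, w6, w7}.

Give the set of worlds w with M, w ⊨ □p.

{w0, w2, w5, w6, w7}

w0: successors {w1}; p there: w1:T. ✓
w1: successors {w2}; p there: w2:F. ✗
w2: no successors, so □p holds vacuously. ✓
w3: successors {w4}; p there: w4:F. ✗
w4: successors {w5}; p there: w5:F. ✗
w5: successors {w6}; p there: w6:T. ✓
w6: successors {w7}; p there: w7:T. ✓
w7: no successors, so □p holds vacuously. ✓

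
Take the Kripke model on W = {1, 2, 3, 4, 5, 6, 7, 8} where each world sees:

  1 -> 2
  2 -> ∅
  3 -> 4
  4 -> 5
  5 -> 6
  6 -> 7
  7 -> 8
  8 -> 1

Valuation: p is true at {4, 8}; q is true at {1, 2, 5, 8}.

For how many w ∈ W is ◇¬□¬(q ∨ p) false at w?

1: successors {2}; ¬□¬(q ∨ p) there: 2:F. ✗
2: no successors, so ◇¬□¬(q ∨ p) fails. ✗
3: successors {4}; ¬□¬(q ∨ p) there: 4:T. ✓
4: successors {5}; ¬□¬(q ∨ p) there: 5:F. ✗
5: successors {6}; ¬□¬(q ∨ p) there: 6:F. ✗
6: successors {7}; ¬□¬(q ∨ p) there: 7:T. ✓
7: successors {8}; ¬□¬(q ∨ p) there: 8:T. ✓
8: successors {1}; ¬□¬(q ∨ p) there: 1:T. ✓
Satisfying worlds: {3, 6, 7, 8}.
So ◇¬□¬(q ∨ p) fails at the other 4 worlds.

4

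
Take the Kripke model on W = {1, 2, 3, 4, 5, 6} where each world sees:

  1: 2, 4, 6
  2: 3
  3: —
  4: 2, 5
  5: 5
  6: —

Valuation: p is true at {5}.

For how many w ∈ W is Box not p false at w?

2

1: successors {2, 4, 6}; not p there: 2:T, 4:T, 6:T. ✓
2: successors {3}; not p there: 3:T. ✓
3: no successors, so Box not p holds vacuously. ✓
4: successors {2, 5}; not p there: 2:T, 5:F. ✗
5: successors {5}; not p there: 5:F. ✗
6: no successors, so Box not p holds vacuously. ✓
Satisfying worlds: {1, 2, 3, 6}.
So Box not p fails at the other 2 worlds.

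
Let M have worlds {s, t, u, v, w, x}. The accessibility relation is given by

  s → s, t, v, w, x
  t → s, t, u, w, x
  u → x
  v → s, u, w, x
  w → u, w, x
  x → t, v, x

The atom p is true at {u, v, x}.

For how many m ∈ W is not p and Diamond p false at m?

s: not p is T, Diamond p is T. ✓
t: not p is T, Diamond p is T. ✓
u: not p is F, Diamond p is T. ✗
v: not p is F, Diamond p is T. ✗
w: not p is T, Diamond p is T. ✓
x: not p is F, Diamond p is T. ✗
Satisfying worlds: {s, t, w}.
So not p and Diamond p fails at the other 3 worlds.

3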